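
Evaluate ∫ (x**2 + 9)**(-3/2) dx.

x/(9*sqrt(x**2 + 9)) + C

Substitute x = 3·tan(θ), so dx = 3·sec(θ)^2 dθ and the radical becomes sqrt(x**2 + 9) = 3·sec(θ) by the Pythagorean identity.
Integrate the resulting trig expression in θ, then back-substitute tan(θ) = x/3, sec(θ) = sqrt(x**2 + 9)/3 (absorbing any constant into C).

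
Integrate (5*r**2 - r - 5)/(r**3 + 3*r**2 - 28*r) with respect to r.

Factor the denominator: r*(r - 4)*(r + 7).
Partial-fraction decomposition: 247/(77*(r + 7)) + 71/(44*(r - 4)) + 5/(28*r).
Integrate each term: A/(r−a) contributes A·log|r−a|.

5*log(r)/28 + 71*log(r - 4)/44 + 247*log(r + 7)/77 + C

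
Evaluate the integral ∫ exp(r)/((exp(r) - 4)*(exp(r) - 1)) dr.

log(exp(r) - 4)/3 - log(exp(r) - 1)/3 + C

Let u = e^r, du = e^r dr.
The integral becomes ∫ du/((u-1)(u-4)); decompose into partial fractions.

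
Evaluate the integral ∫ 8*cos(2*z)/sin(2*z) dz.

4*log(sin(2*z)) + C

Let u = sin(2*z), so du = (2*cos(2*z)) dz.
Rewriting, the integral becomes 4·∫ 1/u du = 4·log(u).
Substituting back, u = sin(2*z).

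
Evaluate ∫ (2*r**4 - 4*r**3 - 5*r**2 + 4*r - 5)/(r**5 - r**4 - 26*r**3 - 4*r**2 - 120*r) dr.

Factor the denominator: r*(r - 6)*(r + 5)*(r**2 + 4).
Partial-fraction decomposition: (839*r - 1266)/(2320*(r**2 + 4)) + 320/(319*(r + 5)) + 1567/(2640*(r - 6)) + 1/(24*r).
Integrate each term; A/(r−a) gives A·log|r−a|; the (Br+D)/(r²+p²) term gives a log and an atan.

log(r)/24 + 1567*log(r - 6)/2640 + 320*log(r + 5)/319 + 839*log(r**2 + 4)/4640 - 633*atan(r/2)/2320 + C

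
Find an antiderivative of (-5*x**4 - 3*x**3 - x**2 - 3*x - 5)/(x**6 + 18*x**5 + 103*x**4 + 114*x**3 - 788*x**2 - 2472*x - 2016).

-509*log(x - 3)/15750 - 677*log(x + 2)/800 + 1097*log(x + 4)/168 - 5855*log(x + 6)/288 + 11009*log(x + 7)/750 - 59/(200*x + 400) + C

Factor the denominator: (x - 3)*(x + 2)**2*(x + 4)*(x + 6)*(x + 7).
Partial-fraction decomposition: 11009/(750*(x + 7)) - 5855/(288*(x + 6)) + 1097/(168*(x + 4)) - 677/(800*(x + 2)) + 59/(200*(x + 2)**2) - 509/(15750*(x - 3)).
Integrate each term; A/(x−a) gives A·log|x−a|; A/(x−a)² gives −A/(x−a).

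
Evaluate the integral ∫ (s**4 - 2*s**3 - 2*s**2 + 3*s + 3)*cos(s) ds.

Use integration by parts with u = s**4 - 2*s**3 - 2*s**2 + 3*s + 3, dv = cos(s) ds, so v = sin(s).
Apply parts 4 times (tabular method): alternate signs, differentiate u down to 0, integrate dv up.

s**4*sin(s) - 2*s**3*sin(s) + 4*s**3*cos(s) - 14*s**2*sin(s) - 6*s**2*cos(s) + 15*s*sin(s) - 28*s*cos(s) + 31*sin(s) + 15*cos(s) + C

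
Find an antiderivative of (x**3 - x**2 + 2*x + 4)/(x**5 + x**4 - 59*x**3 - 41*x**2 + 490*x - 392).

Factor the denominator: (x - 7)*(x - 2)*(x - 1)*(x + 4)*(x + 7).
Partial-fraction decomposition: -67/(504*(x + 7)) + 14/(165*(x + 4)) + 1/(40*(x - 1)) - 2/(45*(x - 2)) + 26/(385*(x - 7)).
Integrate each term: A/(x−a) contributes A·log|x−a|.

26*log(x - 7)/385 - 2*log(x - 2)/45 + log(x - 1)/40 + 14*log(x + 4)/165 - 67*log(x + 7)/504 + C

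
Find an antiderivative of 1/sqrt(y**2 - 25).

Substitute y = 5·sec(θ), so dy = 5·sec(θ)*tan(θ) dθ and the radical becomes sqrt(y**2 - 25) = 5·tan(θ) by the Pythagorean identity.
Integrate the resulting trig expression in θ, then back-substitute sec(θ) = y/5, tan(θ) = sqrt(y**2 - 25)/5 (absorbing any constant into C).

log(y + sqrt(y**2 - 25)) + C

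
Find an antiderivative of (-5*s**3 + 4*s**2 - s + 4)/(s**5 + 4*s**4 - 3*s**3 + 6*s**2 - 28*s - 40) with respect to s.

-11*log(s - 2)/84 - 7*log(s + 1)/30 + 367*log(s + 5)/406 - 313*log(s**2 + 4)/1160 - 131*atan(s/2)/580 + C

Factor the denominator: (s - 2)*(s + 1)*(s + 5)*(s**2 + 4).
Partial-fraction decomposition: -(313*s + 262)/(580*(s**2 + 4)) + 367/(406*(s + 5)) - 7/(30*(s + 1)) - 11/(84*(s - 2)).
Integrate each term; A/(s−a) gives A·log|s−a|; the (Bs+D)/(s²+p²) term gives a log and an atan.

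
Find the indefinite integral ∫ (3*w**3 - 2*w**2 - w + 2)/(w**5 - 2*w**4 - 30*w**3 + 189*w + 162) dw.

572*log(w - 6)/1701 - 31*log(w - 3)/216 - log(w + 1)/56 - 85*log(w + 3)/486 - 47/(54*w + 162) + C

Factor the denominator: (w - 6)*(w - 3)*(w + 1)*(w + 3)**2.
Partial-fraction decomposition: -85/(486*(w + 3)) + 47/(54*(w + 3)**2) - 1/(56*(w + 1)) - 31/(216*(w - 3)) + 572/(1701*(w - 6)).
Integrate each term; A/(w−a) gives A·log|w−a|; A/(w−a)² gives −A/(w−a).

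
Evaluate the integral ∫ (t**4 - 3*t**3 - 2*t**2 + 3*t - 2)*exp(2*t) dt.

Use integration by parts with u = t**4 - 3*t**3 - 2*t**2 + 3*t - 2, dv = exp(2*t) dt, so v = exp(2*t)/2.
Apply parts 4 times (tabular method): alternate signs, differentiate u down to 0, integrate dv up.

(4*t**4 - 20*t**3 + 22*t**2 - 10*t - 3)*exp(2*t)/8 + C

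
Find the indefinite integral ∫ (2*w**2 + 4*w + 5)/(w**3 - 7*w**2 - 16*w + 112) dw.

Factor the denominator: (w - 7)*(w - 4)*(w + 4).
Partial-fraction decomposition: 21/(88*(w + 4)) - 53/(24*(w - 4)) + 131/(33*(w - 7)).
Integrate each term: A/(w−a) contributes A·log|w−a|.

131*log(w - 7)/33 - 53*log(w - 4)/24 + 21*log(w + 4)/88 + C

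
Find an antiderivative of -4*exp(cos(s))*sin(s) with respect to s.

Let u = cos(s), so du = (-sin(s)) ds.
Rewriting, the integral becomes 4·∫ e^u du = 4·e^u.
Substituting back, u = cos(s).

4*exp(cos(s)) + C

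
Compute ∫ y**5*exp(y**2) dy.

Let u = y², du = 2y dy; rewrite as (1/2)∫ u^2·exp(1u) du.
Now integrate by parts 2 times.

(y**4 - 2*y**2 + 2)*exp(y**2)/2 + C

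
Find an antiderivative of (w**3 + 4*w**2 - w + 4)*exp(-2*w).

(-4*w**3 - 22*w**2 - 18*w - 25)*exp(-2*w)/8 + C

Use integration by parts with u = w**3 + 4*w**2 - w + 4, dv = exp(-2*w) dw, so v = -exp(-2*w)/2.
Apply parts 3 times (tabular method): alternate signs, differentiate u down to 0, integrate dv up.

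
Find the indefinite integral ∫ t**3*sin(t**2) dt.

Let u = t², du = 2t dt; rewrite as (1/2)∫ u^1·sin(1u) du.
Now integrate by parts 1 time.

-t**2*cos(t**2)/2 + sin(t**2)/2 + C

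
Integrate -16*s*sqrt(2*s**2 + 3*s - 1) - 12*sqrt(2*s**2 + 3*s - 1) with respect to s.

-8*(2*s**2 + 3*s - 1)**(3/2)/3 + C

Let u = 2*s**2 + 3*s - 1, so du = (4*s + 3) ds.
Rewriting, the integral becomes -4·∫ √u du = -4·(2/3)u^(3/2).
Substituting back, u = 2*s**2 + 3*s - 1.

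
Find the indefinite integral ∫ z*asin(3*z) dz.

z**2*asin(3*z)/2 + z*sqrt(-9*z**2 + 1)/12 - asin(3*z)/36 + C

Use integration by parts with u = arcsin(3*z), dv = z dz.
Then du = 3/sqrt(-9*z**2 + 1) dz.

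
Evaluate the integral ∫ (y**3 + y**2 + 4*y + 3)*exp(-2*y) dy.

(-4*y**3 - 10*y**2 - 26*y - 25)*exp(-2*y)/8 + C

Use integration by parts with u = y**3 + y**2 + 4*y + 3, dv = exp(-2*y) dy, so v = -exp(-2*y)/2.
Apply parts 3 times (tabular method): alternate signs, differentiate u down to 0, integrate dv up.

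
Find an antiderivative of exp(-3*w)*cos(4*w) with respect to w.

4*exp(-3*w)*sin(4*w)/25 - 3*exp(-3*w)*cos(4*w)/25 + C

Let I denote the integral. Integrate by parts with u = cos(4*w), dv = exp(-3*w) dw, so v = -exp(-3*w)/3: I = -exp(-3*w)*cos(4*w)/3 − (4/3)·∫ exp(-3*w)*sin(4*w) dw.
Apply parts again with u = sin(4*w), dv = exp(-3*w) dw: ∫ exp(-3*w)*sin(4*w) dw = -exp(-3*w)*sin(4*w)/3 + (4/3)·I. Substituting back brings back I: I = 4*exp(-3*w)*sin(4*w)/9 - exp(-3*w)*cos(4*w)/3 − (16/9)·I.
Solving for I: (1 + 16/9)·I equals the remaining terms, so I = (9/25)·(4*exp(-3*w)*sin(4*w)/9 - exp(-3*w)*cos(4*w)/3).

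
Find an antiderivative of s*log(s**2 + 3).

s**2*log(s**2 + 3)/2 - s**2/2 + 3*log(s**2 + 3)/2 + C

Let u = s**2 + 3, so du = (2*s) ds.
The integral becomes (1/2)·∫ log(u) du; integrate by parts with u′=log(u), dv′=du.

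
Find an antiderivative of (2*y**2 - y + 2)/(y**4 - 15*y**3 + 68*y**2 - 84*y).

-log(y)/42 + 93*log(y - 7)/35 - 17*log(y - 6)/6 + log(y - 2)/5 + C

Factor the denominator: y*(y - 7)*(y - 6)*(y - 2).
Partial-fraction decomposition: 1/(5*(y - 2)) - 17/(6*(y - 6)) + 93/(35*(y - 7)) - 1/(42*y).
Integrate each term: A/(y−a) contributes A·log|y−a|.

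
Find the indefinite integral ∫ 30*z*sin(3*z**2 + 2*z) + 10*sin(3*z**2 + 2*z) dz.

-5*cos(3*z**2 + 2*z) + C

Let u = 3*z**2 + 2*z, so du = (6*z + 2) dz.
Rewriting, the integral becomes 5·∫ sin(u) du = 5·-cos(u).
Substituting back, u = 3*z**2 + 2*z.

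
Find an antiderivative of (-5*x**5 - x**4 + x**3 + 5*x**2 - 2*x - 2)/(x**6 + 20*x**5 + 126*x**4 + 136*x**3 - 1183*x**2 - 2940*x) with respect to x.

Factor the denominator: x*(x - 3)*(x + 4)*(x + 5)*(x + 7)**2.
Partial-fraction decomposition: 1532117/(22050*(x + 7)) + 20387/(105*(x + 7)**2) - 469/(5*(x + 5)) + 349/(18*(x + 4)) - 11/(150*(x - 3)) + 1/(1470*x).
Integrate each term; A/(x−a) gives A·log|x−a|; A/(x−a)² gives −A/(x−a).

log(x)/1470 - 11*log(x - 3)/150 + 349*log(x + 4)/18 - 469*log(x + 5)/5 + 1532117*log(x + 7)/22050 - 20387/(105*x + 735) + C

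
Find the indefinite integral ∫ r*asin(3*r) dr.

Use integration by parts with u = arcsin(3*r), dv = r dr.
Then du = 3/sqrt(-9*r**2 + 1) dr.

r**2*asin(3*r)/2 + r*sqrt(-9*r**2 + 1)/12 - asin(3*r)/36 + C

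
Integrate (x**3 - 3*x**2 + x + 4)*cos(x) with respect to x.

Use integration by parts with u = x**3 - 3*x**2 + x + 4, dv = cos(x) dx, so v = sin(x).
Apply parts 3 times (tabular method): alternate signs, differentiate u down to 0, integrate dv up.

x**3*sin(x) - 3*x**2*sin(x) + 3*x**2*cos(x) - 5*x*sin(x) - 6*x*cos(x) + 10*sin(x) - 5*cos(x) + C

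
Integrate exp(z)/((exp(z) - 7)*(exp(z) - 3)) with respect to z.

log(exp(z) - 7)/4 - log(exp(z) - 3)/4 + C

Let u = e^z, du = e^z dz.
The integral becomes ∫ du/((u-7)(u-3)); decompose into partial fractions.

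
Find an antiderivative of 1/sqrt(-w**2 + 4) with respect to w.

Substitute w = 2·sin(θ), so dw = 2·cos(θ) dθ and the radical becomes sqrt(-w**2 + 4) = 2·cos(θ) by the Pythagorean identity.
Integrate the resulting trig expression in θ, then back-substitute θ = asin(w/2), sin(θ) = w/2, cos(θ) = sqrt(-w**2 + 4)/2 (absorbing any constant into C).

asin(w/2) + C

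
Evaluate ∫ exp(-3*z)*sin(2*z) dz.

-3*exp(-3*z)*sin(2*z)/13 - 2*exp(-3*z)*cos(2*z)/13 + C

Let I denote the integral. Integrate by parts with u = sin(2*z), dv = exp(-3*z) dz, so v = -exp(-3*z)/3: I = -exp(-3*z)*sin(2*z)/3 + (2/3)·∫ exp(-3*z)*cos(2*z) dz.
Apply parts again with u = cos(2*z), dv = exp(-3*z) dz: ∫ exp(-3*z)*cos(2*z) dz = -exp(-3*z)*cos(2*z)/3 − (2/3)·I. Substituting back brings back I: I = -exp(-3*z)*sin(2*z)/3 - 2*exp(-3*z)*cos(2*z)/9 − (4/9)·I.
Solving for I: (1 + 4/9)·I equals the remaining terms, so I = (9/13)·(-exp(-3*z)*sin(2*z)/3 - 2*exp(-3*z)*cos(2*z)/9).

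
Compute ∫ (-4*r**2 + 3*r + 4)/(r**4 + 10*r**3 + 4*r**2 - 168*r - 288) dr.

-2*log(r - 4)/25 + 3*log(r + 2)/16 - 43*log(r + 6)/400 + 79/(20*r + 120) + C

Factor the denominator: (r - 4)*(r + 2)*(r + 6)**2.
Partial-fraction decomposition: -43/(400*(r + 6)) - 79/(20*(r + 6)**2) + 3/(16*(r + 2)) - 2/(25*(r - 4)).
Integrate each term; A/(r−a) gives A·log|r−a|; A/(r−a)² gives −A/(r−a).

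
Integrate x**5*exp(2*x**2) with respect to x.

(2*x**4 - 2*x**2 + 1)*exp(2*x**2)/8 + C

Let u = x², du = 2x dx; rewrite as (1/2)∫ u^2·exp(2u) du.
Now integrate by parts 2 times.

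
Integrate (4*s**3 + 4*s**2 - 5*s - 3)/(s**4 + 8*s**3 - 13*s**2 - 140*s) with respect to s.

3*log(s)/140 + 3*log(s - 4)/4 - 21*log(s + 5)/5 + 52*log(s + 7)/7 + C

Factor the denominator: s*(s - 4)*(s + 5)*(s + 7).
Partial-fraction decomposition: 52/(7*(s + 7)) - 21/(5*(s + 5)) + 3/(4*(s - 4)) + 3/(140*s).
Integrate each term: A/(s−a) contributes A·log|s−a|.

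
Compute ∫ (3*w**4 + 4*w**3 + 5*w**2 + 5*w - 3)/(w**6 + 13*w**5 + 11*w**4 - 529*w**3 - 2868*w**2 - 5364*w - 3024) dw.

2213*log(w - 7)/37180 + log(w + 1)/300 + 9*log(w + 3)/10 - 569*log(w + 4)/132 + 56577*log(w + 6)/16900 - 1057/(130*w + 780) + C

Factor the denominator: (w - 7)*(w + 1)*(w + 3)*(w + 4)*(w + 6)**2.
Partial-fraction decomposition: 56577/(16900*(w + 6)) + 1057/(130*(w + 6)**2) - 569/(132*(w + 4)) + 9/(10*(w + 3)) + 1/(300*(w + 1)) + 2213/(37180*(w - 7)).
Integrate each term; A/(w−a) gives A·log|w−a|; A/(w−a)² gives −A/(w−a).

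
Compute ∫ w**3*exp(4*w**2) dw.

Let u = w², du = 2w dw; rewrite as (1/2)∫ u^1·exp(4u) du.
Now integrate by parts 1 time.

(4*w**2 - 1)*exp(4*w**2)/32 + C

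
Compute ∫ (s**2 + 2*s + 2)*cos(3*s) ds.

Use integration by parts with u = s**2 + 2*s + 2, dv = cos(3*s) ds, so v = sin(3*s)/3.
Apply parts 2 times (tabular method): alternate signs, differentiate u down to 0, integrate dv up.

s**2*sin(3*s)/3 + 2*s*sin(3*s)/3 + 2*s*cos(3*s)/9 + 16*sin(3*s)/27 + 2*cos(3*s)/9 + C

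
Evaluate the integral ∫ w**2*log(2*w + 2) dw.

Use integration by parts with u = log(2*w + 2), dv = w**2 dw.
Then du = 2/(2*w + 2) dw and v = w**3/3.

w**3*log(2*w + 2)/3 - w**3/9 + w**2/6 - w/3 + log(w + 1)/3 + C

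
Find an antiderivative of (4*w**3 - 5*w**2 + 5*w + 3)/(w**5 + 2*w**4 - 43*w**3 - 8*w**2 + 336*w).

log(w)/112 + 18705*log(w - 4)/94864 + 55*log(w + 3)/196 - 1649*log(w + 7)/3388 - 199/(308*w - 1232) + C

Factor the denominator: w*(w - 4)**2*(w + 3)*(w + 7).
Partial-fraction decomposition: -1649/(3388*(w + 7)) + 55/(196*(w + 3)) + 18705/(94864*(w - 4)) + 199/(308*(w - 4)**2) + 1/(112*w).
Integrate each term; A/(w−a) gives A·log|w−a|; A/(w−a)² gives −A/(w−a).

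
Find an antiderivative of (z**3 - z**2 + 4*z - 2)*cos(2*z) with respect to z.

z**3*sin(2*z)/2 - z**2*sin(2*z)/2 + 3*z**2*cos(2*z)/4 + 5*z*sin(2*z)/4 - z*cos(2*z)/2 - 3*sin(2*z)/4 + 5*cos(2*z)/8 + C

Use integration by parts with u = z**3 - z**2 + 4*z - 2, dv = cos(2*z) dz, so v = sin(2*z)/2.
Apply parts 3 times (tabular method): alternate signs, differentiate u down to 0, integrate dv up.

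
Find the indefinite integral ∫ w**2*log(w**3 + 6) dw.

w**3*log(w**3 + 6)/3 - w**3/3 + 2*log(w**3 + 6) + C

Let u = w**3 + 6, so du = (3*w**2) dw.
The integral becomes (1/3)·∫ log(u) du; integrate by parts with u′=log(u), dv′=du.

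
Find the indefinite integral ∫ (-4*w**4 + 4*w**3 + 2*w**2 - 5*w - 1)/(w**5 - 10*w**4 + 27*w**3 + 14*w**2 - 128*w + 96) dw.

629*log(w - 4)/36 - 107*log(w - 3)/5 + 2*log(w - 1)/27 - 79*log(w + 2)/540 + 757/(18*w - 72) + C

Factor the denominator: (w - 4)**2*(w - 3)*(w - 1)*(w + 2).
Partial-fraction decomposition: -79/(540*(w + 2)) + 2/(27*(w - 1)) - 107/(5*(w - 3)) + 629/(36*(w - 4)) - 757/(18*(w - 4)**2).
Integrate each term; A/(w−a) gives A·log|w−a|; A/(w−a)² gives −A/(w−a).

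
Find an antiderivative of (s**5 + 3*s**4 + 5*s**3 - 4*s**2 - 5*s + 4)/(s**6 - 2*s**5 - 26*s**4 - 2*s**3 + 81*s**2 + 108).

Factor the denominator: (s - 6)*(s - 2)*(s + 3)**2*(s**2 + 1).
Partial-fraction decomposition: -(623*s - 739)/(9250*(s**2 + 1)) + 4343/(20250*(s + 3)) - 76/(225*(s + 3)**2) - 49/(250*(s - 2)) + 6287/(5994*(s - 6)).
Integrate each term; A/(s−a) gives A·log|s−a|; the (Bs+D)/(s²+p²) term gives a log and an atan.

6287*log(s - 6)/5994 - 49*log(s - 2)/250 + 4343*log(s + 3)/20250 - 623*log(s**2 + 1)/18500 + 739*atan(s)/9250 + 76/(225*s + 675) + C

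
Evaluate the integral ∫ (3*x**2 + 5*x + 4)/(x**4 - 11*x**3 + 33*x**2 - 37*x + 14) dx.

Factor the denominator: (x - 7)*(x - 2)*(x - 1)**2.
Partial-fraction decomposition: 25/(6*(x - 1)) + 2/(x - 1)**2 - 26/(5*(x - 2)) + 31/(30*(x - 7)).
Integrate each term; A/(x−a) gives A·log|x−a|; A/(x−a)² gives −A/(x−a).

31*log(x - 7)/30 - 26*log(x - 2)/5 + 25*log(x - 1)/6 - 2/(x - 1) + C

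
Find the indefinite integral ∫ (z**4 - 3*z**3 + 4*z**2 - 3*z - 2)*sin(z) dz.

Use integration by parts with u = z**4 - 3*z**3 + 4*z**2 - 3*z - 2, dv = sin(z) dz, so v = -cos(z).
Apply parts 4 times (tabular method): alternate signs, differentiate u down to 0, integrate dv up.

-z**4*cos(z) + 4*z**3*sin(z) + 3*z**3*cos(z) - 9*z**2*sin(z) + 8*z**2*cos(z) - 16*z*sin(z) - 15*z*cos(z) + 15*sin(z) - 14*cos(z) + C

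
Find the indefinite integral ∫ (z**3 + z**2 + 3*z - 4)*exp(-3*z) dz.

Use integration by parts with u = z**3 + z**2 + 3*z - 4, dv = exp(-3*z) dz, so v = -exp(-3*z)/3.
Apply parts 3 times (tabular method): alternate signs, differentiate u down to 0, integrate dv up.

(-9*z**3 - 18*z**2 - 39*z + 23)*exp(-3*z)/27 + C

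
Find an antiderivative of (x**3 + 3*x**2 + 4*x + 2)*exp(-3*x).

Use integration by parts with u = x**3 + 3*x**2 + 4*x + 2, dv = exp(-3*x) dx, so v = -exp(-3*x)/3.
Apply parts 3 times (tabular method): alternate signs, differentiate u down to 0, integrate dv up.

(-9*x**3 - 36*x**2 - 60*x - 38)*exp(-3*x)/27 + C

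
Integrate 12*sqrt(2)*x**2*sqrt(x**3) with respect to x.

Let u = 2*x**3, so du = (6*x**2) dx.
Rewriting, the integral becomes 2·∫ √u du = 2·(2/3)u^(3/2).
Substituting back, u = 2*x**3.

8*sqrt(2)*(x**3)**(3/2)/3 + C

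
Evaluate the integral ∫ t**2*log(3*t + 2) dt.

Use integration by parts with u = log(3*t + 2), dv = t**2 dt.
Then du = 3/(3*t + 2) dt and v = t**3/3.

t**3*log(3*t + 2)/3 - t**3/9 + t**2/9 - 4*t/27 + 8*log(3*t + 2)/81 + C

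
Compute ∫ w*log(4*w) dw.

Use integration by parts with u = log(4*w), dv = w dw.
Then du = 1/w dw and v = w**2/2.

w**2*(log(w) + 2*log(2))/2 - w**2/4 + C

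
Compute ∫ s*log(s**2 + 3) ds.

s**2*log(s**2 + 3)/2 - s**2/2 + 3*log(s**2 + 3)/2 + C

Let u = s**2 + 3, so du = (2*s) ds.
The integral becomes (1/2)·∫ log(u) du; integrate by parts with u′=log(u), dv′=du.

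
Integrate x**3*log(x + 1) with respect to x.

Use integration by parts with u = log(x + 1), dv = x**3 dx.
Then du = 1/(x + 1) dx and v = x**4/4.

x**4*log(x + 1)/4 - x**4/16 + x**3/12 - x**2/8 + x/4 - log(x + 1)/4 + C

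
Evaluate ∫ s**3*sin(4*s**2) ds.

Let u = s², du = 2s ds; rewrite as (1/2)∫ u^1·sin(4u) du.
Now integrate by parts 1 time.

-s**2*cos(4*s**2)/8 + sin(4*s**2)/32 + C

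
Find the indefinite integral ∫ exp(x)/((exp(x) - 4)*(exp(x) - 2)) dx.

Let u = e^x, du = e^x dx.
The integral becomes ∫ du/((u-4)(u-2)); decompose into partial fractions.

log(exp(x) - 4)/2 - log(exp(x) - 2)/2 + C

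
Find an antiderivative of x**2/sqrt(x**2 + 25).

Substitute x = 5·tan(θ), so dx = 5·sec(θ)^2 dθ and the radical becomes sqrt(x**2 + 25) = 5·sec(θ) by the Pythagorean identity.
Integrate the resulting trig expression in θ, then back-substitute tan(θ) = x/5, sec(θ) = sqrt(x**2 + 25)/5 (absorbing any constant into C).

x*sqrt(x**2 + 25)/2 - 25*log(x + sqrt(x**2 + 25))/2 + C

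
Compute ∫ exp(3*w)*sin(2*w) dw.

3*exp(3*w)*sin(2*w)/13 - 2*exp(3*w)*cos(2*w)/13 + C

Let I denote the integral. Integrate by parts with u = sin(2*w), dv = exp(3*w) dw, so v = exp(3*w)/3: I = exp(3*w)*sin(2*w)/3 − (2/3)·∫ exp(3*w)*cos(2*w) dw.
Apply parts again with u = cos(2*w), dv = exp(3*w) dw: ∫ exp(3*w)*cos(2*w) dw = exp(3*w)*cos(2*w)/3 + (2/3)·I. Substituting back brings back I: I = exp(3*w)*sin(2*w)/3 - 2*exp(3*w)*cos(2*w)/9 − (4/9)·I.
Solving for I: (1 + 4/9)·I equals the remaining terms, so I = (9/13)·(exp(3*w)*sin(2*w)/3 - 2*exp(3*w)*cos(2*w)/9).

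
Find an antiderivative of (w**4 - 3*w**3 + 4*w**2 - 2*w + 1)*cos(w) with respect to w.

w**4*sin(w) - 3*w**3*sin(w) + 4*w**3*cos(w) - 8*w**2*sin(w) - 9*w**2*cos(w) + 16*w*sin(w) - 16*w*cos(w) + 17*sin(w) + 16*cos(w) + C

Use integration by parts with u = w**4 - 3*w**3 + 4*w**2 - 2*w + 1, dv = cos(w) dw, so v = sin(w).
Apply parts 4 times (tabular method): alternate signs, differentiate u down to 0, integrate dv up.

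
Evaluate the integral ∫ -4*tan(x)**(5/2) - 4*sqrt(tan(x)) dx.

-8*tan(x)**(3/2)/3 + C

Let u = tan(x), so du = (tan(x)**2 + 1) dx.
Rewriting, the integral becomes -4·∫ √u du = -4·(2/3)u^(3/2).
Substituting back, u = tan(x).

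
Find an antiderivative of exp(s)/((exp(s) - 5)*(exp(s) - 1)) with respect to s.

Let u = e^s, du = e^s ds.
The integral becomes ∫ du/((u-5)(u-1)); decompose into partial fractions.

log(exp(s) - 5)/4 - log(exp(s) - 1)/4 + C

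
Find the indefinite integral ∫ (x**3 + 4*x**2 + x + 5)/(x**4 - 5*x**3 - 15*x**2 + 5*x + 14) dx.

Factor the denominator: (x - 7)*(x - 1)*(x + 1)*(x + 2).
Partial-fraction decomposition: -11/(27*(x + 2)) + 7/(16*(x + 1)) - 11/(36*(x - 1)) + 551/(432*(x - 7)).
Integrate each term: A/(x−a) contributes A·log|x−a|.

551*log(x - 7)/432 - 11*log(x - 1)/36 + 7*log(x + 1)/16 - 11*log(x + 2)/27 + C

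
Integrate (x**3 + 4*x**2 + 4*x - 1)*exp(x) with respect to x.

Use integration by parts with u = x**3 + 4*x**2 + 4*x - 1, dv = exp(x) dx, so v = exp(x).
Apply parts 3 times (tabular method): alternate signs, differentiate u down to 0, integrate dv up.

(x**3 + x**2 + 2*x - 3)*exp(x) + C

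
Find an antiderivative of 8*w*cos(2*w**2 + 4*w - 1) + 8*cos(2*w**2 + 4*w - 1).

2*sin(2*w**2 + 4*w - 1) + C

Let u = 2*w**2 + 4*w - 1, so du = (4*w + 4) dw.
Rewriting, the integral becomes 2·∫ cos(u) du = 2·sin(u).
Substituting back, u = 2*w**2 + 4*w - 1.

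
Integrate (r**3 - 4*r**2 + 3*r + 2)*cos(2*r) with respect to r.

Use integration by parts with u = r**3 - 4*r**2 + 3*r + 2, dv = cos(2*r) dr, so v = sin(2*r)/2.
Apply parts 3 times (tabular method): alternate signs, differentiate u down to 0, integrate dv up.

r**3*sin(2*r)/2 - 2*r**2*sin(2*r) + 3*r**2*cos(2*r)/4 + 3*r*sin(2*r)/4 - 2*r*cos(2*r) + 2*sin(2*r) + 3*cos(2*r)/8 + C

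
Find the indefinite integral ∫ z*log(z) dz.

z**2*log(z)/2 - z**2/4 + C

Use integration by parts with u = log(z), dv = z dz.
Then du = 1/z dz and v = z**2/2.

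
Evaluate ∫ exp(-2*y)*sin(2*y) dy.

-exp(-2*y)*sin(2*y)/4 - exp(-2*y)*cos(2*y)/4 + C

Let I denote the integral. Integrate by parts with u = sin(2*y), dv = exp(-2*y) dy, so v = -exp(-2*y)/2: I = -exp(-2*y)*sin(2*y)/2 + ∫ exp(-2*y)*cos(2*y) dy.
Apply parts again with u = cos(2*y), dv = exp(-2*y) dy: ∫ exp(-2*y)*cos(2*y) dy = -exp(-2*y)*cos(2*y)/2 − I. Substituting back brings back I: I = -exp(-2*y)*sin(2*y)/2 - exp(-2*y)*cos(2*y)/2 − I.
Solving for I: (1 + 1)·I equals the remaining terms, so I = (1/2)·(-exp(-2*y)*sin(2*y)/2 - exp(-2*y)*cos(2*y)/2).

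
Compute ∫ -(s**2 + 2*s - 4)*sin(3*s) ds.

s**2*cos(3*s)/3 - 2*s*sin(3*s)/9 + 2*s*cos(3*s)/3 - 2*sin(3*s)/9 - 38*cos(3*s)/27 + C

Use integration by parts with u = s**2 + 2*s - 4, dv = -sin(3*s) ds, so v = cos(3*s)/3.
Apply parts 2 times (tabular method): alternate signs, differentiate u down to 0, integrate dv up.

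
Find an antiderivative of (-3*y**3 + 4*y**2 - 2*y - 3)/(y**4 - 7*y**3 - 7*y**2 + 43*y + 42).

-425*log(y - 7)/144 + 27*log(y - 3)/40 + 3*log(y + 1)/16 - 41*log(y + 2)/45 + C

Factor the denominator: (y - 7)*(y - 3)*(y + 1)*(y + 2).
Partial-fraction decomposition: -41/(45*(y + 2)) + 3/(16*(y + 1)) + 27/(40*(y - 3)) - 425/(144*(y - 7)).
Integrate each term: A/(y−a) contributes A·log|y−a|.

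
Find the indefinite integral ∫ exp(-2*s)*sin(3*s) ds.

Let I denote the integral. Integrate by parts with u = sin(3*s), dv = exp(-2*s) ds, so v = -exp(-2*s)/2: I = -exp(-2*s)*sin(3*s)/2 + (3/2)·∫ exp(-2*s)*cos(3*s) ds.
Apply parts again with u = cos(3*s), dv = exp(-2*s) ds: ∫ exp(-2*s)*cos(3*s) ds = -exp(-2*s)*cos(3*s)/2 − (3/2)·I. Substituting back brings back I: I = -exp(-2*s)*sin(3*s)/2 - 3*exp(-2*s)*cos(3*s)/4 − (9/4)·I.
Solving for I: (1 + 9/4)·I equals the remaining terms, so I = (4/13)·(-exp(-2*s)*sin(3*s)/2 - 3*exp(-2*s)*cos(3*s)/4).

-2*exp(-2*s)*sin(3*s)/13 - 3*exp(-2*s)*cos(3*s)/13 + C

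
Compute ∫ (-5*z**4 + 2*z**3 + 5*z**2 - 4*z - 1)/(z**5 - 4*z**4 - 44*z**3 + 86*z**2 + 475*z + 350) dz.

-3701*log(z - 7)/576 + 2771*log(z - 5)/840 + log(z + 1)/192 + 23*log(z + 2)/63 - 359*log(z + 5)/160 + C

Factor the denominator: (z - 7)*(z - 5)*(z + 1)*(z + 2)*(z + 5).
Partial-fraction decomposition: -359/(160*(z + 5)) + 23/(63*(z + 2)) + 1/(192*(z + 1)) + 2771/(840*(z - 5)) - 3701/(576*(z - 7)).
Integrate each term: A/(z−a) contributes A·log|z−a|.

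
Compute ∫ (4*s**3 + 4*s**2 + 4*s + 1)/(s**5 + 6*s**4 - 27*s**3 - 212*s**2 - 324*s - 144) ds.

1033*log(s - 6)/5880 - 107*log(s + 1)/1225 + 23*log(s + 4)/20 - 743*log(s + 6)/600 - 1/(35*s + 35) + C

Factor the denominator: (s - 6)*(s + 1)**2*(s + 4)*(s + 6).
Partial-fraction decomposition: -743/(600*(s + 6)) + 23/(20*(s + 4)) - 107/(1225*(s + 1)) + 1/(35*(s + 1)**2) + 1033/(5880*(s - 6)).
Integrate each term; A/(s−a) gives A·log|s−a|; A/(s−a)² gives −A/(s−a).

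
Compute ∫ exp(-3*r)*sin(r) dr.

Let I denote the integral. Integrate by parts with u = sin(r), dv = exp(-3*r) dr, so v = -exp(-3*r)/3: I = -exp(-3*r)*sin(r)/3 + (1/3)·∫ exp(-3*r)*cos(r) dr.
Apply parts again with u = cos(r), dv = exp(-3*r) dr: ∫ exp(-3*r)*cos(r) dr = -exp(-3*r)*cos(r)/3 − (1/3)·I. Substituting back brings back I: I = -exp(-3*r)*sin(r)/3 - exp(-3*r)*cos(r)/9 − (1/9)·I.
Solving for I: (1 + 1/9)·I equals the remaining terms, so I = (9/10)·(-exp(-3*r)*sin(r)/3 - exp(-3*r)*cos(r)/9).

-3*exp(-3*r)*sin(r)/10 - exp(-3*r)*cos(r)/10 + C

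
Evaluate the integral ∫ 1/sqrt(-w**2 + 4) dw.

Substitute w = 2·sin(θ), so dw = 2·cos(θ) dθ and the radical becomes sqrt(-w**2 + 4) = 2·cos(θ) by the Pythagorean identity.
Integrate the resulting trig expression in θ, then back-substitute θ = asin(w/2), sin(θ) = w/2, cos(θ) = sqrt(-w**2 + 4)/2 (absorbing any constant into C).

asin(w/2) + C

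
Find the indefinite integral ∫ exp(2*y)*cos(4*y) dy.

Let I denote the integral. Integrate by parts with u = cos(4*y), dv = exp(2*y) dy, so v = exp(2*y)/2: I = exp(2*y)*cos(4*y)/2 + 2·∫ exp(2*y)*sin(4*y) dy.
Apply parts again with u = sin(4*y), dv = exp(2*y) dy: ∫ exp(2*y)*sin(4*y) dy = exp(2*y)*sin(4*y)/2 − 2·I. Substituting back brings back I: I = exp(2*y)*sin(4*y) + exp(2*y)*cos(4*y)/2 − 4·I.
Solving for I: (1 + 4)·I equals the remaining terms, so I = (1/5)·(exp(2*y)*sin(4*y) + exp(2*y)*cos(4*y)/2).

exp(2*y)*sin(4*y)/5 + exp(2*y)*cos(4*y)/10 + C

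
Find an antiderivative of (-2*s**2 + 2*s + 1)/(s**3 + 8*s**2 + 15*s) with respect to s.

Factor the denominator: s*(s + 3)*(s + 5).
Partial-fraction decomposition: -59/(10*(s + 5)) + 23/(6*(s + 3)) + 1/(15*s).
Integrate each term: A/(s−a) contributes A·log|s−a|.

log(s)/15 + 23*log(s + 3)/6 - 59*log(s + 5)/10 + C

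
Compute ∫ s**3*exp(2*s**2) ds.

Let u = s², du = 2s ds; rewrite as (1/2)∫ u^1·exp(2u) du.
Now integrate by parts 1 time.

(2*s**2 - 1)*exp(2*s**2)/8 + C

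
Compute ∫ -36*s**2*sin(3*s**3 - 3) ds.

Let u = 3*s**3 - 3, so du = (9*s**2) ds.
Rewriting, the integral becomes -4·∫ sin(u) du = -4·-cos(u).
Substituting back, u = 3*s**3 - 3.

4*cos(3*s**3 - 3) + C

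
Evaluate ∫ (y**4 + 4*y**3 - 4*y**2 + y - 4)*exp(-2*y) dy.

Use integration by parts with u = y**4 + 4*y**3 - 4*y**2 + y - 4, dv = exp(-2*y) dy, so v = -exp(-2*y)/2.
Apply parts 4 times (tabular method): alternate signs, differentiate u down to 0, integrate dv up.

(-y**4 - 6*y**3 - 5*y**2 - 6*y + 1)*exp(-2*y)/2 + C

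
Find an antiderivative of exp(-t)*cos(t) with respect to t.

exp(-t)*sin(t)/2 - exp(-t)*cos(t)/2 + C

Let I denote the integral. Integrate by parts with u = cos(t), dv = exp(-t) dt, so v = -exp(-t): I = -exp(-t)*cos(t) − ∫ exp(-t)*sin(t) dt.
Apply parts again with u = sin(t), dv = exp(-t) dt: ∫ exp(-t)*sin(t) dt = -exp(-t)*sin(t) + I. Substituting back brings back I: I = exp(-t)*sin(t) - exp(-t)*cos(t) − I.
Solving for I: (1 + 1)·I equals the remaining terms, so I = (1/2)·(exp(-t)*sin(t) - exp(-t)*cos(t)).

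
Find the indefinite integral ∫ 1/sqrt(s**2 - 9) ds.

Substitute s = 3·sec(θ), so ds = 3·sec(θ)*tan(θ) dθ and the radical becomes sqrt(s**2 - 9) = 3·tan(θ) by the Pythagorean identity.
Integrate the resulting trig expression in θ, then back-substitute sec(θ) = s/3, tan(θ) = sqrt(s**2 - 9)/3 (absorbing any constant into C).

log(s + sqrt(s**2 - 9)) + C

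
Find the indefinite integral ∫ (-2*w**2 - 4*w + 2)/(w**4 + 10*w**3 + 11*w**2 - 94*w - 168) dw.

-2*log(w - 3)/25 - log(w + 2)/25 - log(w + 4)/3 + 34*log(w + 7)/75 + C

Factor the denominator: (w - 3)*(w + 2)*(w + 4)*(w + 7).
Partial-fraction decomposition: 34/(75*(w + 7)) - 1/(3*(w + 4)) - 1/(25*(w + 2)) - 2/(25*(w - 3)).
Integrate each term: A/(w−a) contributes A·log|w−a|.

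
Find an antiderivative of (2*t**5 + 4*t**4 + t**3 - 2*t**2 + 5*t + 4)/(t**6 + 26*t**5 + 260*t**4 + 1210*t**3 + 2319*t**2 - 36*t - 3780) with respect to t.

Factor the denominator: (t - 1)*(t + 3)*(t + 5)*(t + 6)**2*(t + 7).
Partial-fraction decomposition: 12241/(32*(t + 7)) - 13663/(63*(t + 6)) + 1526/(3*(t + 6)**2) - 1973/(12*(t + 5)) + 109/(144*(t + 3)) + 1/(672*(t - 1)).
Integrate each term; A/(t−a) gives A·log|t−a|; A/(t−a)² gives −A/(t−a).

log(t - 1)/672 + 109*log(t + 3)/144 - 1973*log(t + 5)/12 - 13663*log(t + 6)/63 + 12241*log(t + 7)/32 - 1526/(3*t + 18) + C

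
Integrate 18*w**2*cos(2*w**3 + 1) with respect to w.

3*sin(2*w**3 + 1) + C

Let u = 2*w**3 + 1, so du = (6*w**2) dw.
Rewriting, the integral becomes 3·∫ cos(u) du = 3·sin(u).
Substituting back, u = 2*w**3 + 1.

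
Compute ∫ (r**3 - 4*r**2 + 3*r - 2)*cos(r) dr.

Use integration by parts with u = r**3 - 4*r**2 + 3*r - 2, dv = cos(r) dr, so v = sin(r).
Apply parts 3 times (tabular method): alternate signs, differentiate u down to 0, integrate dv up.

r**3*sin(r) - 4*r**2*sin(r) + 3*r**2*cos(r) - 3*r*sin(r) - 8*r*cos(r) + 6*sin(r) - 3*cos(r) + C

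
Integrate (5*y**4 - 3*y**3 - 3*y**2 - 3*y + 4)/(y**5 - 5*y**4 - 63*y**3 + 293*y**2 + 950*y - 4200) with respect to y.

901*log(y - 7)/78 - 666*log(y - 5)/55 + 172*log(y - 4)/45 - 287*log(y + 5)/90 + 3521*log(y + 6)/715 + C

Factor the denominator: (y - 7)*(y - 5)*(y - 4)*(y + 5)*(y + 6).
Partial-fraction decomposition: 3521/(715*(y + 6)) - 287/(90*(y + 5)) + 172/(45*(y - 4)) - 666/(55*(y - 5)) + 901/(78*(y - 7)).
Integrate each term: A/(y−a) contributes A·log|y−a|.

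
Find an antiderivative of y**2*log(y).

Use integration by parts with u = log(y), dv = y**2 dy.
Then du = 1/y dy and v = y**3/3.

y**3*log(y)/3 - y**3/9 + C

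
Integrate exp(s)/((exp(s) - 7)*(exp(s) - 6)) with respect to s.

log(exp(s) - 7) - log(exp(s) - 6) + C

Let u = e^s, du = e^s ds.
The integral becomes ∫ du/((u-7)(u-6)); decompose into partial fractions.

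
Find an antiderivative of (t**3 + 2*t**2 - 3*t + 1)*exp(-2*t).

(-4*t**3 - 14*t**2 - 2*t - 5)*exp(-2*t)/8 + C

Use integration by parts with u = t**3 + 2*t**2 - 3*t + 1, dv = exp(-2*t) dt, so v = -exp(-2*t)/2.
Apply parts 3 times (tabular method): alternate signs, differentiate u down to 0, integrate dv up.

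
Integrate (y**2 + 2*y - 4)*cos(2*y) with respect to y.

Use integration by parts with u = y**2 + 2*y - 4, dv = cos(2*y) dy, so v = sin(2*y)/2.
Apply parts 2 times (tabular method): alternate signs, differentiate u down to 0, integrate dv up.

y**2*sin(2*y)/2 + y*sin(2*y) + y*cos(2*y)/2 - 9*sin(2*y)/4 + cos(2*y)/2 + C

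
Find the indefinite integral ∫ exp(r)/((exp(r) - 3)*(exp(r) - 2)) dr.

log(exp(r) - 3) - log(exp(r) - 2) + C

Let u = e^r, du = e^r dr.
The integral becomes ∫ du/((u-2)(u-3)); decompose into partial fractions.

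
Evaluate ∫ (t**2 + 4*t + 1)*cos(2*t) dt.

t**2*sin(2*t)/2 + 2*t*sin(2*t) + t*cos(2*t)/2 + sin(2*t)/4 + cos(2*t) + C

Use integration by parts with u = t**2 + 4*t + 1, dv = cos(2*t) dt, so v = sin(2*t)/2.
Apply parts 2 times (tabular method): alternate signs, differentiate u down to 0, integrate dv up.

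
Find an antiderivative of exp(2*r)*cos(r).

exp(2*r)*sin(r)/5 + 2*exp(2*r)*cos(r)/5 + C

Let I denote the integral. Integrate by parts with u = cos(r), dv = exp(2*r) dr, so v = exp(2*r)/2: I = exp(2*r)*cos(r)/2 + (1/2)·∫ exp(2*r)*sin(r) dr.
Apply parts again with u = sin(r), dv = exp(2*r) dr: ∫ exp(2*r)*sin(r) dr = exp(2*r)*sin(r)/2 − (1/2)·I. Substituting back brings back I: I = exp(2*r)*sin(r)/4 + exp(2*r)*cos(r)/2 − (1/4)·I.
Solving for I: (1 + 1/4)·I equals the remaining terms, so I = (4/5)·(exp(2*r)*sin(r)/4 + exp(2*r)*cos(r)/2).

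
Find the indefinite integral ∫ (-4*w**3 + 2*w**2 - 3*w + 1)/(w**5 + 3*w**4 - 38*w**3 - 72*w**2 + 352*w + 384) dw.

Factor the denominator: (w - 4)**2*(w + 1)*(w + 4)*(w + 6).
Partial-fraction decomposition: 191/(200*(w + 6)) - 301/(384*(w + 4)) + 2/(75*(w + 1)) - 633/(3200*(w - 4)) - 47/(80*(w - 4)**2).
Integrate each term; A/(w−a) gives A·log|w−a|; A/(w−a)² gives −A/(w−a).

-633*log(w - 4)/3200 + 2*log(w + 1)/75 - 301*log(w + 4)/384 + 191*log(w + 6)/200 + 47/(80*w - 320) + C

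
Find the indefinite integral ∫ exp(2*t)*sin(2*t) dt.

Let I denote the integral. Integrate by parts with u = sin(2*t), dv = exp(2*t) dt, so v = exp(2*t)/2: I = exp(2*t)*sin(2*t)/2 − ∫ exp(2*t)*cos(2*t) dt.
Apply parts again with u = cos(2*t), dv = exp(2*t) dt: ∫ exp(2*t)*cos(2*t) dt = exp(2*t)*cos(2*t)/2 + I. Substituting back brings back I: I = exp(2*t)*sin(2*t)/2 - exp(2*t)*cos(2*t)/2 − I.
Solving for I: (1 + 1)·I equals the remaining terms, so I = (1/2)·(exp(2*t)*sin(2*t)/2 - exp(2*t)*cos(2*t)/2).

exp(2*t)*sin(2*t)/4 - exp(2*t)*cos(2*t)/4 + C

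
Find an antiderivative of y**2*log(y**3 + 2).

Let u = y**3 + 2, so du = (3*y**2) dy.
The integral becomes (1/3)·∫ log(u) du; integrate by parts with u′=log(u), dv′=du.

y**3*log(y**3 + 2)/3 - y**3/3 + 2*log(y**3 + 2)/3 + C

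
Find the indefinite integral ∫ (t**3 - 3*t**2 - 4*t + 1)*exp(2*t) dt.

(4*t**3 - 18*t**2 + 2*t + 3)*exp(2*t)/8 + C

Use integration by parts with u = t**3 - 3*t**2 - 4*t + 1, dv = exp(2*t) dt, so v = exp(2*t)/2.
Apply parts 3 times (tabular method): alternate signs, differentiate u down to 0, integrate dv up.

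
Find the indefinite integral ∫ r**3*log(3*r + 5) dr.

Use integration by parts with u = log(3*r + 5), dv = r**3 dr.
Then du = 3/(3*r + 5) dr and v = r**4/4.

r**4*log(3*r + 5)/4 - r**4/16 + 5*r**3/36 - 25*r**2/72 + 125*r/108 - 625*log(3*r + 5)/324 + C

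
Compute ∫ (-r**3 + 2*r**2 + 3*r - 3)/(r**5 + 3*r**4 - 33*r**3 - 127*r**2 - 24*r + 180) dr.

-43*log(r - 6)/1320 - log(r - 1)/360 + 7*log(r + 2)/72 - 11*log(r + 3)/24 + 157*log(r + 5)/396 + C

Factor the denominator: (r - 6)*(r - 1)*(r + 2)*(r + 3)*(r + 5).
Partial-fraction decomposition: 157/(396*(r + 5)) - 11/(24*(r + 3)) + 7/(72*(r + 2)) - 1/(360*(r - 1)) - 43/(1320*(r - 6)).
Integrate each term: A/(r−a) contributes A·log|r−a|.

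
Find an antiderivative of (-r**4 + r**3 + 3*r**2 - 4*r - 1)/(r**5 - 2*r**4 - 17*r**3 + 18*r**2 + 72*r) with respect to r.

-log(r)/72 - 23*log(r - 4)/24 + 4*log(r - 3)/9 + log(r + 2)/12 - 5*log(r + 3)/9 + C

Factor the denominator: r*(r - 4)*(r - 3)*(r + 2)*(r + 3).
Partial-fraction decomposition: -5/(9*(r + 3)) + 1/(12*(r + 2)) + 4/(9*(r - 3)) - 23/(24*(r - 4)) - 1/(72*r).
Integrate each term: A/(r−a) contributes A·log|r−a|.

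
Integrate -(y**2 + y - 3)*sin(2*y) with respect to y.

y**2*cos(2*y)/2 - y*sin(2*y)/2 + y*cos(2*y)/2 - sin(2*y)/4 - 7*cos(2*y)/4 + C

Use integration by parts with u = y**2 + y - 3, dv = -sin(2*y) dy, so v = cos(2*y)/2.
Apply parts 2 times (tabular method): alternate signs, differentiate u down to 0, integrate dv up.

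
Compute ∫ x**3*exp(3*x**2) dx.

(3*x**2 - 1)*exp(3*x**2)/18 + C

Let u = x², du = 2x dx; rewrite as (1/2)∫ u^1·exp(3u) du.
Now integrate by parts 1 time.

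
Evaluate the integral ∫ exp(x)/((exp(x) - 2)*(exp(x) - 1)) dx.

Let u = e^x, du = e^x dx.
The integral becomes ∫ du/((u-1)(u-2)); decompose into partial fractions.

log(exp(x) - 2) - log(exp(x) - 1) + C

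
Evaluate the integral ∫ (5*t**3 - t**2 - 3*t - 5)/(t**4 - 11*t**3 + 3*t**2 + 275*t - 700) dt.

Factor the denominator: (t - 7)*(t - 5)*(t - 4)*(t + 5).
Partial-fraction decomposition: 16/(27*(t + 5)) + 287/(27*(t - 4)) - 29/(t - 5) + 205/(9*(t - 7)).
Integrate each term: A/(t−a) contributes A·log|t−a|.

205*log(t - 7)/9 - 29*log(t - 5) + 287*log(t - 4)/27 + 16*log(t + 5)/27 + C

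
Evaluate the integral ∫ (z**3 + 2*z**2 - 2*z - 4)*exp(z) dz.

Use integration by parts with u = z**3 + 2*z**2 - 2*z - 4, dv = exp(z) dz, so v = exp(z).
Apply parts 3 times (tabular method): alternate signs, differentiate u down to 0, integrate dv up.

(z**3 - z**2 - 4)*exp(z) + C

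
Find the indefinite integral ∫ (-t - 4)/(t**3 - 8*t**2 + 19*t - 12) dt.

-8*log(t - 4)/3 + 7*log(t - 3)/2 - 5*log(t - 1)/6 + C

Factor the denominator: (t - 4)*(t - 3)*(t - 1).
Partial-fraction decomposition: -5/(6*(t - 1)) + 7/(2*(t - 3)) - 8/(3*(t - 4)).
Integrate each term: A/(t−a) contributes A·log|t−a|.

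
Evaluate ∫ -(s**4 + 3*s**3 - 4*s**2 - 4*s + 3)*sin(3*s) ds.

s**4*cos(3*s)/3 - 4*s**3*sin(3*s)/9 + s**3*cos(3*s) - s**2*sin(3*s) - 16*s**2*cos(3*s)/9 + 32*s*sin(3*s)/27 - 2*s*cos(3*s) + 2*sin(3*s)/3 + 113*cos(3*s)/81 + C

Use integration by parts with u = s**4 + 3*s**3 - 4*s**2 - 4*s + 3, dv = -sin(3*s) ds, so v = cos(3*s)/3.
Apply parts 4 times (tabular method): alternate signs, differentiate u down to 0, integrate dv up.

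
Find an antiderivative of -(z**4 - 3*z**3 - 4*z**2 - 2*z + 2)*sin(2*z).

z**4*cos(2*z)/2 - z**3*sin(2*z) - 3*z**3*cos(2*z)/2 + 9*z**2*sin(2*z)/4 - 7*z**2*cos(2*z)/2 + 7*z*sin(2*z)/2 + 5*z*cos(2*z)/4 - 5*sin(2*z)/8 + 11*cos(2*z)/4 + C

Use integration by parts with u = z**4 - 3*z**3 - 4*z**2 - 2*z + 2, dv = -sin(2*z) dz, so v = cos(2*z)/2.
Apply parts 4 times (tabular method): alternate signs, differentiate u down to 0, integrate dv up.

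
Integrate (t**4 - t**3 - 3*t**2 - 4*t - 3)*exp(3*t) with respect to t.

(27*t**4 - 63*t**3 - 18*t**2 - 96*t - 49)*exp(3*t)/81 + C

Use integration by parts with u = t**4 - t**3 - 3*t**2 - 4*t - 3, dv = exp(3*t) dt, so v = exp(3*t)/3.
Apply parts 4 times (tabular method): alternate signs, differentiate u down to 0, integrate dv up.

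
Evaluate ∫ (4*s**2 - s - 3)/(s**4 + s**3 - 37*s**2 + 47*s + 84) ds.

57*log(s - 4)/55 - 3*log(s - 3)/4 + log(s + 1)/60 - 10*log(s + 7)/33 + C

Factor the denominator: (s - 4)*(s - 3)*(s + 1)*(s + 7).
Partial-fraction decomposition: -10/(33*(s + 7)) + 1/(60*(s + 1)) - 3/(4*(s - 3)) + 57/(55*(s - 4)).
Integrate each term: A/(s−a) contributes A·log|s−a|.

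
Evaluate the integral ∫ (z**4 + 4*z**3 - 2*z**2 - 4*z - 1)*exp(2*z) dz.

(2*z**4 + 4*z**3 - 10*z**2 + 2*z - 3)*exp(2*z)/4 + C

Use integration by parts with u = z**4 + 4*z**3 - 2*z**2 - 4*z - 1, dv = exp(2*z) dz, so v = exp(2*z)/2.
Apply parts 4 times (tabular method): alternate signs, differentiate u down to 0, integrate dv up.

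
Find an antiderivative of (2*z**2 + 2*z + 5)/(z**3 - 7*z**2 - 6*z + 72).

Factor the denominator: (z - 6)*(z - 4)*(z + 3).
Partial-fraction decomposition: 17/(63*(z + 3)) - 45/(14*(z - 4)) + 89/(18*(z - 6)).
Integrate each term: A/(z−a) contributes A·log|z−a|.

89*log(z - 6)/18 - 45*log(z - 4)/14 + 17*log(z + 3)/63 + C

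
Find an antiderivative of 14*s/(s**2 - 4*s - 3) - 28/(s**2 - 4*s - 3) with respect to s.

7*log(s**2 - 4*s - 3) + C

Let u = s**2 - 4*s - 3, so du = (2*s - 4) ds.
Rewriting, the integral becomes 7·∫ 1/u du = 7·log(u).
Substituting back, u = s**2 - 4*s - 3.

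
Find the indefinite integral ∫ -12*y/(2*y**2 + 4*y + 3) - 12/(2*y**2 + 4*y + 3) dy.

-3*log(2*y**2 + 4*y + 3) + C

Let u = 2*y**2 + 4*y + 3, so du = (4*y + 4) dy.
Rewriting, the integral becomes -3·∫ 1/u du = -3·log(u).
Substituting back, u = 2*y**2 + 4*y + 3.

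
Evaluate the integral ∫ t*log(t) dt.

t**2*log(t)/2 - t**2/4 + C

Use integration by parts with u = log(t), dv = t dt.
Then du = 1/t dt and v = t**2/2.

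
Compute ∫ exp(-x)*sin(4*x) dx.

-exp(-x)*sin(4*x)/17 - 4*exp(-x)*cos(4*x)/17 + C

Let I denote the integral. Integrate by parts with u = sin(4*x), dv = exp(-x) dx, so v = -exp(-x): I = -exp(-x)*sin(4*x) + 4·∫ exp(-x)*cos(4*x) dx.
Apply parts again with u = cos(4*x), dv = exp(-x) dx: ∫ exp(-x)*cos(4*x) dx = -exp(-x)*cos(4*x) − 4·I. Substituting back brings back I: I = -exp(-x)*sin(4*x) - 4*exp(-x)*cos(4*x) − 16·I.
Solving for I: (1 + 16)·I equals the remaining terms, so I = (1/17)·(-exp(-x)*sin(4*x) - 4*exp(-x)*cos(4*x)).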